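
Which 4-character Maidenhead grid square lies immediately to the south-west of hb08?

GB97

Longitude square 0; −1 → -1, wraps to 9, carry into field.
Longitude field H = 7; −1 → 6 = G.
Latitude square 8; −1 → 7.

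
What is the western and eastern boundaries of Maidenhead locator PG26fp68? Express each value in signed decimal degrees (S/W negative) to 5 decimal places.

124.46667, 124.47500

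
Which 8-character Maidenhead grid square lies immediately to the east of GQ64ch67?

GQ64ch77

Longitude extended square 6; +1 → 7.
The latitude characters are unchanged.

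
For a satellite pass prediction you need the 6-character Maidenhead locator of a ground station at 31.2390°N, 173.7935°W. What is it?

AM31cf

Offset from 180°W / 90°S: lon 6.2065°, lat 121.2390°.
Field: 6.2065/20 → 0 → A, 121.2390/10 → 12 → M; chars AM.
Square: 6.2065/2 → 3, 1.2390/1 → 1; chars 31.
Subsquare: 0.2065/0.0833333 → 2 → c, 0.2390/0.0416667 → 5 → f; chars cf.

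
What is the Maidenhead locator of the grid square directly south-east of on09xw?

ON19av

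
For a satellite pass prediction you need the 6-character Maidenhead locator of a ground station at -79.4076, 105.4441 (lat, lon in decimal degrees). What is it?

Add 180° to longitude and 90° to latitude: 285.4441, 10.5924.
Field (20°×10°, letters A–R): lon ⌊285.4441/20⌋ = 14 → O; lat ⌊10.5924/10⌋ = 1 → B.
Square (2°×1°, digits 0–9): lon ⌊5.4441/2⌋ = 2; lat ⌊0.5924/1⌋ = 0.
Subsquare (5′×2.5′, letters a–x): lon ⌊1.4441/0.0833333⌋ = 17 → r; lat ⌊0.5924/0.0416667⌋ = 14 → o.

OB20ro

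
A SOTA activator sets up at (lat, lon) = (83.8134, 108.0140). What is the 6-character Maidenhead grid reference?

OR43at

Shift to the Maidenhead origin (180°W, 90°S): lon 288.0140, lat 173.8134.
Field: lon ⌊288.0140/20⌋ = 14 → O; lat ⌊173.8134/10⌋ = 17 → R.
Square: lon ⌊8.0140/2⌋ = 4; lat ⌊3.8134/1⌋ = 3.
Subsquare: lon ⌊0.0140/0.0833333⌋ = 0 → a; lat ⌊0.8134/0.0416667⌋ = 19 → t.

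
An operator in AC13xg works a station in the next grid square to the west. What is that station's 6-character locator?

AC13wg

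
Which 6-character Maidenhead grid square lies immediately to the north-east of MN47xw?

MN57ax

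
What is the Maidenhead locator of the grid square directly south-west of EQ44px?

Longitude subsquare p = 15; −1 → 14 = o.
Latitude subsquare x = 23; −1 → 22 = w.

EQ44ow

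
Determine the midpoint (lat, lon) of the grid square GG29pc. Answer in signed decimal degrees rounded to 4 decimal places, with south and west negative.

-20.8958, -54.7083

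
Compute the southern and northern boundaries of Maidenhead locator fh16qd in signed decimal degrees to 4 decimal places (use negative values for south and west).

-13.8750, -13.8333

Field F=5, H=7: +5·20° lon, +7·10° lat → SW at lon -80°, lat -20°.
Square 1, 6: +1·2° lon, +6·1° lat → SW at lon -78°, lat -14°.
Subsquare q=16, d=3: +16·0.0833333° lon, +3·0.0416667° lat → SW at lon -76.6667°, lat -13.875°.
Cell spans 0.0833333° lon × 0.0416667° lat.
south -13.8750, north -13.8333.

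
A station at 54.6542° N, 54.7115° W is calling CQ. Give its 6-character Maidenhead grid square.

Offset from 180°W / 90°S: lon 125.2885°, lat 144.6542°.
Field: 125.2885/20 → 6 → G, 144.6542/10 → 14 → O; chars GO.
Square: 5.2885/2 → 2, 4.6542/1 → 4; chars 24.
Subsquare: 1.2885/0.0833333 → 15 → p, 0.6542/0.0416667 → 15 → p; chars pp.

GO24pp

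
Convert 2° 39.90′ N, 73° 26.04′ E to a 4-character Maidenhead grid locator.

MJ62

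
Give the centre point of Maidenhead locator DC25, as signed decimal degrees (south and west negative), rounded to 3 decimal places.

-64.500, -115.000

Field D=3, C=2: +3·20° lon, +2·10° lat → SW at lon -120°, lat -70°.
Square 2, 5: +2·2° lon, +5·1° lat → SW at lon -116°, lat -65°.
Cell spans 2° lon × 1° lat. Centre is SW corner plus half of each.
latitude -64.500, longitude -115.000.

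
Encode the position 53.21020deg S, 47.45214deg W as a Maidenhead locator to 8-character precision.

GD66gs59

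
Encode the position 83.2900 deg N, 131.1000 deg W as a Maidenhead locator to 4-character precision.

Shift to the Maidenhead origin (180°W, 90°S): lon 48.90, lat 173.29.
Field (20°×10°, letters A–R): 48.90/20 → 2 → C, 173.29/10 → 17 → R; chars CR.
Square (2°×1°, digits 0–9): 8.90/2 → 4, 3.29/1 → 3; chars 43.

CR43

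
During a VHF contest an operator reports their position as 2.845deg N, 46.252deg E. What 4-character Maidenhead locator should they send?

LJ32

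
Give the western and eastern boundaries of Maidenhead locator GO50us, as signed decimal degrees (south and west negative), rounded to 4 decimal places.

-48.3333, -48.2500

Field G=6, O=14: +6·20° lon, +14·10° lat → SW at lon -60°, lat 50°.
Square 5, 0: +5·2° lon, +0·1° lat → SW at lon -50°, lat 50°.
Subsquare u=20, s=18: +20·0.0833333° lon, +18·0.0416667° lat → SW at lon -48.3333°, lat 50.75°.
Cell spans 0.0833333° lon × 0.0416667° lat.
west -48.3333, east -48.2500.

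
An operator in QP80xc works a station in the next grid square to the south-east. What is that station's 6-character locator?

QP90ab

Longitude subsquare x = 23; +1 → 24, wraps to 0 = a, carry into square.
Longitude square 8; +1 → 9.
Latitude subsquare c = 2; −1 → 1 = b.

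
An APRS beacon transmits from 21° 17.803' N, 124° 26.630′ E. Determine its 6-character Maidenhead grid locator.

PL21fh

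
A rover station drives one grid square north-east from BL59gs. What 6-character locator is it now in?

Longitude subsquare g = 6; +1 → 7 = h.
Latitude subsquare s = 18; +1 → 19 = t.

BL59ht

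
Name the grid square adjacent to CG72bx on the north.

Latitude subsquare x = 23; +1 → 24, wraps to 0 = a, carry into square.
Latitude square 2; +1 → 3.
The longitude characters are unchanged.

CG73ba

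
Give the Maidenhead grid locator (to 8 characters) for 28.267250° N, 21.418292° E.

KL08rg04

Offset from 180°W / 90°S: lon 201.41829°, lat 118.26725°.
Field: 201.41829/20 → 10 → K, 118.26725/10 → 11 → L; chars KL.
Square: 1.41829/2 → 0, 8.26725/1 → 8; chars 08.
Subsquare: 1.41829/0.0833333 → 17 → r, 0.26725/0.0416667 → 6 → g; chars rg.
Extended square: 0.00163/0.00833333 → 0, 0.01725/0.00416667 → 4; chars 04.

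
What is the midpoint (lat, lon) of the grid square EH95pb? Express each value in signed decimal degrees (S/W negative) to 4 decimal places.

Field E=4, H=7: +4·20° lon, +7·10° lat → SW at lon -100°, lat -20°.
Square 9, 5: +9·2° lon, +5·1° lat → SW at lon -82°, lat -15°.
Subsquare p=15, b=1: +15·0.0833333° lon, +1·0.0416667° lat → SW at lon -80.75°, lat -14.9583°.
Cell spans 0.0833333° lon × 0.0416667° lat. Centre is SW corner plus half of each.
latitude -14.9375, longitude -80.7083.

-14.9375, -80.7083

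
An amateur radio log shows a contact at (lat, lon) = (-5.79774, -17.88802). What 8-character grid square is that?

II14be38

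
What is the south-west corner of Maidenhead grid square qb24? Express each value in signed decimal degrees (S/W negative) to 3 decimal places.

Field Q=16, B=1: +16·20° lon, +1·10° lat → SW at lon 140°, lat -80°.
Square 2, 4: +2·2° lon, +4·1° lat → SW at lon 144°, lat -76°.
latitude -76.000, longitude 144.000.

-76.000, 144.000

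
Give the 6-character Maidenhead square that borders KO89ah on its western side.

Longitude subsquare a = 0; −1 → -1, wraps to 23 = x, carry into square.
Longitude square 8; −1 → 7.
The latitude characters are unchanged.

KO79xh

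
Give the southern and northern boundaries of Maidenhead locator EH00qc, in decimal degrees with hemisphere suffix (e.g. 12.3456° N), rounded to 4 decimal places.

Field E=4, H=7: +4·20° lon, +7·10° lat → SW at lon -100°, lat -20°.
Square 0, 0: +0·2° lon, +0·1° lat → SW at lon -100°, lat -20°.
Subsquare q=16, c=2: +16·0.0833333° lon, +2·0.0416667° lat → SW at lon -98.6667°, lat -19.9167°.
Cell spans 0.0833333° lon × 0.0416667° lat.
south 19.9167° S, north 19.8750° S.

19.9167° S, 19.8750° S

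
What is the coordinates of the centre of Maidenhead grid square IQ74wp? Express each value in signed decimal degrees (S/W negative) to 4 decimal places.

74.6458, -4.1250

Field I=8, Q=16: +8·20° lon, +16·10° lat → SW at lon -20°, lat 70°.
Square 7, 4: +7·2° lon, +4·1° lat → SW at lon -6°, lat 74°.
Subsquare w=22, p=15: +22·0.0833333° lon, +15·0.0416667° lat → SW at lon -4.16667°, lat 74.625°.
Cell spans 0.0833333° lon × 0.0416667° lat. Centre is SW corner plus half of each.
latitude 74.6458, longitude -4.1250.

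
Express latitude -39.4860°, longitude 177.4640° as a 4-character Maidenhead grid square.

RF80

Offset from 180°W / 90°S: lon 357.46°, lat 50.51°.
Field: lon ⌊357.46/20⌋ = 17 → R; lat ⌊50.51/10⌋ = 5 → F.
Square: lon ⌊17.46/2⌋ = 8; lat ⌊0.51/1⌋ = 0.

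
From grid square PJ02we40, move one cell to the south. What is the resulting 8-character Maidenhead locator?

Latitude extended square 0; −1 → -1, wraps to 9, carry into subsquare.
Latitude subsquare e = 4; −1 → 3 = d.
The longitude characters are unchanged.

PJ02wd49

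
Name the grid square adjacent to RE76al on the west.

Longitude subsquare a = 0; −1 → -1, wraps to 23 = x, carry into square.
Longitude square 7; −1 → 6.
The latitude characters are unchanged.

RE66xl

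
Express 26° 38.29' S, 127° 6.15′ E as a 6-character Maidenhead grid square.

PG33ni

Shift to the Maidenhead origin (180°W, 90°S): lon 307.1025, lat 63.3618.
Field (20°×10°, letters A–R): lon ⌊307.1025/20⌋ = 15 → P; lat ⌊63.3618/10⌋ = 6 → G.
Square (2°×1°, digits 0–9): lon ⌊7.1025/2⌋ = 3; lat ⌊3.3618/1⌋ = 3.
Subsquare (5′×2.5′, letters a–x): lon ⌊1.1025/0.0833333⌋ = 13 → n; lat ⌊0.3618/0.0416667⌋ = 8 → i.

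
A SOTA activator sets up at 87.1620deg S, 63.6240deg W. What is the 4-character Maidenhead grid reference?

Offset from 180°W / 90°S: lon 116.38°, lat 2.84°.
Field (20°×10°, letters A–R): 116.38/20 → 5 → F, 2.84/10 → 0 → A; chars FA.
Square (2°×1°, digits 0–9): 16.38/2 → 8, 2.84/1 → 2; chars 82.

FA82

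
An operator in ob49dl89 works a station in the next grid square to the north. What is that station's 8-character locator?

OB49dm80

Latitude extended square 9; +1 → 10, wraps to 0, carry into subsquare.
Latitude subsquare l = 11; +1 → 12 = m.
The longitude characters are unchanged.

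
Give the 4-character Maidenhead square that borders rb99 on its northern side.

RC90

Latitude square 9; +1 → 10, wraps to 0, carry into field.
Latitude field B = 1; +1 → 2 = C.
The longitude characters are unchanged.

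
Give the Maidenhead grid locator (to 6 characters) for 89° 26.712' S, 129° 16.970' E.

Shift to the Maidenhead origin (180°W, 90°S): lon 309.2828, lat 0.5548.
Field: lon ⌊309.2828/20⌋ = 15 → P; lat ⌊0.5548/10⌋ = 0 → A.
Square: lon ⌊9.2828/2⌋ = 4; lat ⌊0.5548/1⌋ = 0.
Subsquare: lon ⌊1.2828/0.0833333⌋ = 15 → p; lat ⌊0.5548/0.0416667⌋ = 13 → n.

PA40pn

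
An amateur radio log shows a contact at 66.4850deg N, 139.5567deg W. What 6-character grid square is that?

Offset from 180°W / 90°S: lon 40.4433°, lat 156.4850°.
Field: lon ⌊40.4433/20⌋ = 2 → C; lat ⌊156.4850/10⌋ = 15 → P.
Square: lon ⌊0.4433/2⌋ = 0; lat ⌊6.4850/1⌋ = 6.
Subsquare: lon ⌊0.4433/0.0833333⌋ = 5 → f; lat ⌊0.4850/0.0416667⌋ = 11 → l.

CP06fl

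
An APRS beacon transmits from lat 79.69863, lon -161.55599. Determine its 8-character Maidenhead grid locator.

AQ99fq37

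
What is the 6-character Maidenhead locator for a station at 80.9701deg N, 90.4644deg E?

NR50fx

Offset from 180°W / 90°S: lon 270.4644°, lat 170.9701°.
Field (20°×10°, letters A–R): 270.4644/20 → 13 → N, 170.9701/10 → 17 → R; chars NR.
Square (2°×1°, digits 0–9): 10.4644/2 → 5, 0.9701/1 → 0; chars 50.
Subsquare (5′×2.5′, letters a–x): 0.4644/0.0833333 → 5 → f, 0.9701/0.0416667 → 23 → x; chars fx.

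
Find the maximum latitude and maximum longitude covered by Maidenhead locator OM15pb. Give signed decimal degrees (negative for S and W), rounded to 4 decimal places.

35.0833, 103.3333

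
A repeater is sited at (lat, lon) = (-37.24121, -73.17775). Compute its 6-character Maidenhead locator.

Shift to the Maidenhead origin (180°W, 90°S): lon 106.8222, lat 52.7588.
Field: lon ⌊106.8222/20⌋ = 5 → F; lat ⌊52.7588/10⌋ = 5 → F.
Square: lon ⌊6.8222/2⌋ = 3; lat ⌊2.7588/1⌋ = 2.
Subsquare: lon ⌊0.8222/0.0833333⌋ = 9 → j; lat ⌊0.7588/0.0416667⌋ = 18 → s.

FF32js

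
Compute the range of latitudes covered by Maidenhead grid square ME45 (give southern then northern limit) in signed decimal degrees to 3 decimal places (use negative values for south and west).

Field M=12, E=4: +12·20° lon, +4·10° lat → SW at lon 60°, lat -50°.
Square 4, 5: +4·2° lon, +5·1° lat → SW at lon 68°, lat -45°.
Cell spans 2° lon × 1° lat.
south -45.000, north -44.000.

-45.000, -44.000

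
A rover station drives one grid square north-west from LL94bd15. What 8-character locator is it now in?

LL94bd06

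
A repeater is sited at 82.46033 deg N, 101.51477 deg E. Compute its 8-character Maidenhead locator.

OR02sl10

Add 180° to longitude and 90° to latitude: 281.51477, 172.46033.
Field (20°×10°, letters A–R): 281.51477/20 → 14 → O, 172.46033/10 → 17 → R; chars OR.
Square (2°×1°, digits 0–9): 1.51477/2 → 0, 2.46033/1 → 2; chars 02.
Subsquare (5′×2.5′, letters a–x): 1.51477/0.0833333 → 18 → s, 0.46033/0.0416667 → 11 → l; chars sl.
Extended square (30″×15″, digits 0–9): 0.01477/0.00833333 → 1, 0.00200/0.00416667 → 0; chars 10.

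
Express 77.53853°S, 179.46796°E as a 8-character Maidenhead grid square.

RB92rl60

Shift to the Maidenhead origin (180°W, 90°S): lon 359.46796, lat 12.46147.
Field: lon ⌊359.46796/20⌋ = 17 → R; lat ⌊12.46147/10⌋ = 1 → B.
Square: lon ⌊19.46796/2⌋ = 9; lat ⌊2.46147/1⌋ = 2.
Subsquare: lon ⌊1.46796/0.0833333⌋ = 17 → r; lat ⌊0.46147/0.0416667⌋ = 11 → l.
Extended square: lon ⌊0.05129/0.00833333⌋ = 6; lat ⌊0.00314/0.00416667⌋ = 0.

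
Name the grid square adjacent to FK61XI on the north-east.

FK71aj

Longitude subsquare x = 23; +1 → 24, wraps to 0 = a, carry into square.
Longitude square 6; +1 → 7.
Latitude subsquare i = 8; +1 → 9 = j.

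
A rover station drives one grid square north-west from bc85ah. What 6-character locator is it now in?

Longitude subsquare a = 0; −1 → -1, wraps to 23 = x, carry into square.
Longitude square 8; −1 → 7.
Latitude subsquare h = 7; +1 → 8 = i.

BC75xi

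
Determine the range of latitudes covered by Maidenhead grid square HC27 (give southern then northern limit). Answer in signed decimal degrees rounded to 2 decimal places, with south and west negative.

Field H=7, C=2: +7·20° lon, +2·10° lat → SW at lon -40°, lat -70°.
Square 2, 7: +2·2° lon, +7·1° lat → SW at lon -36°, lat -63°.
Cell spans 2° lon × 1° lat.
south -63.00, north -62.00.

-63.00, -62.00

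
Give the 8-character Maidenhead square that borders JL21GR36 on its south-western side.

JL21gr25

Longitude extended square 3; −1 → 2.
Latitude extended square 6; −1 → 5.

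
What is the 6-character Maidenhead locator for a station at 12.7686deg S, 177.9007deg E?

Offset from 180°W / 90°S: lon 357.9007°, lat 77.2314°.
Field (20°×10°, letters A–R): 357.9007/20 → 17 → R, 77.2314/10 → 7 → H; chars RH.
Square (2°×1°, digits 0–9): 17.9007/2 → 8, 7.2314/1 → 7; chars 87.
Subsquare (5′×2.5′, letters a–x): 1.9007/0.0833333 → 22 → w, 0.2314/0.0416667 → 5 → f; chars wf.

RH87wf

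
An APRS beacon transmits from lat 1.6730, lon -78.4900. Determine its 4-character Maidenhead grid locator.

FJ01

Add 180° to longitude and 90° to latitude: 101.51, 91.67.
Field: lon ⌊101.51/20⌋ = 5 → F; lat ⌊91.67/10⌋ = 9 → J.
Square: lon ⌊1.51/2⌋ = 0; lat ⌊1.67/1⌋ = 1.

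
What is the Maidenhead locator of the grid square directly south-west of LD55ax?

LD45xw

Longitude subsquare a = 0; −1 → -1, wraps to 23 = x, carry into square.
Longitude square 5; −1 → 4.
Latitude subsquare x = 23; −1 → 22 = w.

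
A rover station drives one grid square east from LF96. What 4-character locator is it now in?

MF06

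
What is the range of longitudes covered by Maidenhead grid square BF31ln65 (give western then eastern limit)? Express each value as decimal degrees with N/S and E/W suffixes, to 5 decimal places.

Field B=1, F=5: +1·20° lon, +5·10° lat → SW at lon -160°, lat -40°.
Square 3, 1: +3·2° lon, +1·1° lat → SW at lon -154°, lat -39°.
Subsquare l=11, n=13: +11·0.0833333° lon, +13·0.0416667° lat → SW at lon -153.083°, lat -38.4583°.
Extended square 6, 5: +6·0.00833333° lon, +5·0.00416667° lat → SW at lon -153.033°, lat -38.4375°.
Cell spans 0.00833333° lon × 0.00416667° lat.
west 153.03333° W, east 153.02500° W.

153.03333° W, 153.02500° W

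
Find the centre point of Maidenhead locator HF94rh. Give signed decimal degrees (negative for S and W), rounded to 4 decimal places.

-35.6875, -20.5417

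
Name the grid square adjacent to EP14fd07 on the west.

Longitude extended square 0; −1 → -1, wraps to 9, carry into subsquare.
Longitude subsquare f = 5; −1 → 4 = e.
The latitude characters are unchanged.

EP14ed97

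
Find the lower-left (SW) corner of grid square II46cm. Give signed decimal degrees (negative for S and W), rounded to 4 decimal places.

Field I=8, I=8: +8·20° lon, +8·10° lat → SW at lon -20°, lat -10°.
Square 4, 6: +4·2° lon, +6·1° lat → SW at lon -12°, lat -4°.
Subsquare c=2, m=12: +2·0.0833333° lon, +12·0.0416667° lat → SW at lon -11.8333°, lat -3.5°.
latitude -3.5000, longitude -11.8333.

-3.5000, -11.8333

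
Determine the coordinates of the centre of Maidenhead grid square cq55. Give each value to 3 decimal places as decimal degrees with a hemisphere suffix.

Field C=2, Q=16: +2·20° lon, +16·10° lat → SW at lon -140°, lat 70°.
Square 5, 5: +5·2° lon, +5·1° lat → SW at lon -130°, lat 75°.
Cell spans 2° lon × 1° lat. Centre is SW corner plus half of each.
latitude 75.500° N, longitude 129.000° W.

75.500° N, 129.000° W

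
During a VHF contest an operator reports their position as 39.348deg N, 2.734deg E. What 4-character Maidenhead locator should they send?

JM19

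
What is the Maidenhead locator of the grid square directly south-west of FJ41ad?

FJ31xc

Longitude subsquare a = 0; −1 → -1, wraps to 23 = x, carry into square.
Longitude square 4; −1 → 3.
Latitude subsquare d = 3; −1 → 2 = c.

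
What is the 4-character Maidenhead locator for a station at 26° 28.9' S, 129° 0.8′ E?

PG43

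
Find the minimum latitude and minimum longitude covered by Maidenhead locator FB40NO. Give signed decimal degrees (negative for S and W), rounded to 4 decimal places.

Field F=5, B=1: +5·20° lon, +1·10° lat → SW at lon -80°, lat -80°.
Square 4, 0: +4·2° lon, +0·1° lat → SW at lon -72°, lat -80°.
Subsquare n=13, o=14: +13·0.0833333° lon, +14·0.0416667° lat → SW at lon -70.9167°, lat -79.4167°.
latitude -79.4167, longitude -70.9167.

-79.4167, -70.9167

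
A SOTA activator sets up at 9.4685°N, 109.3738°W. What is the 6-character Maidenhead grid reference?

DJ59hl

Shift to the Maidenhead origin (180°W, 90°S): lon 70.6262, lat 99.4685.
Field: lon ⌊70.6262/20⌋ = 3 → D; lat ⌊99.4685/10⌋ = 9 → J.
Square: lon ⌊10.6262/2⌋ = 5; lat ⌊9.4685/1⌋ = 9.
Subsquare: lon ⌊0.6262/0.0833333⌋ = 7 → h; lat ⌊0.4685/0.0416667⌋ = 11 → l.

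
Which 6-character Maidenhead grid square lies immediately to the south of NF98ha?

NF97hx

Latitude subsquare a = 0; −1 → -1, wraps to 23 = x, carry into square.
Latitude square 8; −1 → 7.
The longitude characters are unchanged.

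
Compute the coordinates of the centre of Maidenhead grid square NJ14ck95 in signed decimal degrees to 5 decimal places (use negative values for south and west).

4.43958, 82.24583

Field N=13, J=9: +13·20° lon, +9·10° lat → SW at lon 80°, lat 0°.
Square 1, 4: +1·2° lon, +4·1° lat → SW at lon 82°, lat 4°.
Subsquare c=2, k=10: +2·0.0833333° lon, +10·0.0416667° lat → SW at lon 82.1667°, lat 4.41667°.
Extended square 9, 5: +9·0.00833333° lon, +5·0.00416667° lat → SW at lon 82.2417°, lat 4.4375°.
Cell spans 0.00833333° lon × 0.00416667° lat. Centre is SW corner plus half of each.
latitude 4.43958, longitude 82.24583.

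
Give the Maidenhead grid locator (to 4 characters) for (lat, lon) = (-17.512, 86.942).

NH32

Offset from 180°W / 90°S: lon 266.94°, lat 72.49°.
Field (20°×10°, letters A–R): lon ⌊266.94/20⌋ = 13 → N; lat ⌊72.49/10⌋ = 7 → H.
Square (2°×1°, digits 0–9): lon ⌊6.94/2⌋ = 3; lat ⌊2.49/1⌋ = 2.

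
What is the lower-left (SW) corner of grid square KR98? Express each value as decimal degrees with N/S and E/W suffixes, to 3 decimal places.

88.000° N, 38.000° E

Field K=10, R=17: +10·20° lon, +17·10° lat → SW at lon 20°, lat 80°.
Square 9, 8: +9·2° lon, +8·1° lat → SW at lon 38°, lat 88°.
latitude 88.000° N, longitude 38.000° E.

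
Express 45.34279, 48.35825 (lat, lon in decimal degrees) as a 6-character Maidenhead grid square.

LN45ei

Offset from 180°W / 90°S: lon 228.3582°, lat 135.3428°.
Field: lon ⌊228.3582/20⌋ = 11 → L; lat ⌊135.3428/10⌋ = 13 → N.
Square: lon ⌊8.3582/2⌋ = 4; lat ⌊5.3428/1⌋ = 5.
Subsquare: lon ⌊0.3582/0.0833333⌋ = 4 → e; lat ⌊0.3428/0.0416667⌋ = 8 → i.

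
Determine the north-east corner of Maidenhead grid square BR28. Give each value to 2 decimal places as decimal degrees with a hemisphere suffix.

89.00° N, 154.00° W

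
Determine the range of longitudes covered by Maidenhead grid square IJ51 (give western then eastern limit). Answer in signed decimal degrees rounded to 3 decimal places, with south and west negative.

-10.000, -8.000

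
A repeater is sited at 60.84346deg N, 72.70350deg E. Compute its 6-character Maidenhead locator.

MP60iu

Add 180° to longitude and 90° to latitude: 252.7035, 150.8435.
Field: 252.7035/20 → 12 → M, 150.8435/10 → 15 → P; chars MP.
Square: 12.7035/2 → 6, 0.8435/1 → 0; chars 60.
Subsquare: 0.7035/0.0833333 → 8 → i, 0.8435/0.0416667 → 20 → u; chars iu.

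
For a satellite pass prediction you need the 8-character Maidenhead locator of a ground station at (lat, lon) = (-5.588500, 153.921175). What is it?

QI64xj08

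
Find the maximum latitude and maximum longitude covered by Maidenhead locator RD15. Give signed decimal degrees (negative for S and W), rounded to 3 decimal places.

Field R=17, D=3: +17·20° lon, +3·10° lat → SW at lon 160°, lat -60°.
Square 1, 5: +1·2° lon, +5·1° lat → SW at lon 162°, lat -55°.
Cell spans 2° lon × 1° lat. NE corner is SW corner plus one full cell.
latitude -54.000, longitude 164.000.

-54.000, 164.000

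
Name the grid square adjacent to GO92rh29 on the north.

GO92ri20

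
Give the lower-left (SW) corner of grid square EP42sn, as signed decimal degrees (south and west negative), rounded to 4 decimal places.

Field E=4, P=15: +4·20° lon, +15·10° lat → SW at lon -100°, lat 60°.
Square 4, 2: +4·2° lon, +2·1° lat → SW at lon -92°, lat 62°.
Subsquare s=18, n=13: +18·0.0833333° lon, +13·0.0416667° lat → SW at lon -90.5°, lat 62.5417°.
latitude 62.5417, longitude -90.5000.

62.5417, -90.5000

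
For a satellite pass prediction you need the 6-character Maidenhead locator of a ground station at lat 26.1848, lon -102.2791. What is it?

DL86ue

Offset from 180°W / 90°S: lon 77.7209°, lat 116.1848°.
Field: lon ⌊77.7209/20⌋ = 3 → D; lat ⌊116.1848/10⌋ = 11 → L.
Square: lon ⌊17.7209/2⌋ = 8; lat ⌊6.1848/1⌋ = 6.
Subsquare: lon ⌊1.7209/0.0833333⌋ = 20 → u; lat ⌊0.1848/0.0416667⌋ = 4 → e.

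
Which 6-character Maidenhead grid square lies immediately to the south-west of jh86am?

JH76xl

Longitude subsquare a = 0; −1 → -1, wraps to 23 = x, carry into square.
Longitude square 8; −1 → 7.
Latitude subsquare m = 12; −1 → 11 = l.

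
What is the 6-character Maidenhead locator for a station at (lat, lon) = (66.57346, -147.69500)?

Offset from 180°W / 90°S: lon 32.3050°, lat 156.5735°.
Field (20°×10°, letters A–R): lon ⌊32.3050/20⌋ = 1 → B; lat ⌊156.5735/10⌋ = 15 → P.
Square (2°×1°, digits 0–9): lon ⌊12.3050/2⌋ = 6; lat ⌊6.5735/1⌋ = 6.
Subsquare (5′×2.5′, letters a–x): lon ⌊0.3050/0.0833333⌋ = 3 → d; lat ⌊0.5735/0.0416667⌋ = 13 → n.

BP66dn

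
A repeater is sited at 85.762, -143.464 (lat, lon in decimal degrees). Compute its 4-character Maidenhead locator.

BR85

Offset from 180°W / 90°S: lon 36.54°, lat 175.76°.
Field (20°×10°, letters A–R): lon ⌊36.54/20⌋ = 1 → B; lat ⌊175.76/10⌋ = 17 → R.
Square (2°×1°, digits 0–9): lon ⌊16.54/2⌋ = 8; lat ⌊5.76/1⌋ = 5.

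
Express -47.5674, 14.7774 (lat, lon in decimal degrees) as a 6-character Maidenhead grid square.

Offset from 180°W / 90°S: lon 194.7774°, lat 42.4326°.
Field: 194.7774/20 → 9 → J, 42.4326/10 → 4 → E; chars JE.
Square: 14.7774/2 → 7, 2.4326/1 → 2; chars 72.
Subsquare: 0.7774/0.0833333 → 9 → j, 0.4326/0.0416667 → 10 → k; chars jk.

JE72jk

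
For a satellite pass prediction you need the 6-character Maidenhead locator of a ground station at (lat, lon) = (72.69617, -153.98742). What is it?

BQ32aq

Offset from 180°W / 90°S: lon 26.0126°, lat 162.6962°.
Field: 26.0126/20 → 1 → B, 162.6962/10 → 16 → Q; chars BQ.
Square: 6.0126/2 → 3, 2.6962/1 → 2; chars 32.
Subsquare: 0.0126/0.0833333 → 0 → a, 0.6962/0.0416667 → 16 → q; chars aq.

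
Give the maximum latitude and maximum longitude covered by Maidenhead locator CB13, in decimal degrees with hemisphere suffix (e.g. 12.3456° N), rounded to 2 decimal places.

76.00° S, 136.00° W

Field C=2, B=1: +2·20° lon, +1·10° lat → SW at lon -140°, lat -80°.
Square 1, 3: +1·2° lon, +3·1° lat → SW at lon -138°, lat -77°.
Cell spans 2° lon × 1° lat. NE corner is SW corner plus one full cell.
latitude 76.00° S, longitude 136.00° W.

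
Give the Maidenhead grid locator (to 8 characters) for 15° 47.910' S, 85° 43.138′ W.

EH74de38

Shift to the Maidenhead origin (180°W, 90°S): lon 94.28103, lat 74.20150.
Field: 94.28103/20 → 4 → E, 74.20150/10 → 7 → H; chars EH.
Square: 14.28103/2 → 7, 4.20150/1 → 4; chars 74.
Subsquare: 0.28103/0.0833333 → 3 → d, 0.20150/0.0416667 → 4 → e; chars de.
Extended square: 0.03103/0.00833333 → 3, 0.03483/0.00416667 → 8; chars 38.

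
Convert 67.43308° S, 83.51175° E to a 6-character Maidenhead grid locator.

Offset from 180°W / 90°S: lon 263.5118°, lat 22.5669°.
Field: 263.5118/20 → 13 → N, 22.5669/10 → 2 → C; chars NC.
Square: 3.5118/2 → 1, 2.5669/1 → 2; chars 12.
Subsquare: 1.5118/0.0833333 → 18 → s, 0.5669/0.0416667 → 13 → n; chars sn.

NC12sn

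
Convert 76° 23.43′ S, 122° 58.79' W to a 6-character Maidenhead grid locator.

CB83mo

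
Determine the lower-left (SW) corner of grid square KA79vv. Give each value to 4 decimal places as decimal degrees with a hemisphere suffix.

Field K=10, A=0: +10·20° lon, +0·10° lat → SW at lon 20°, lat -90°.
Square 7, 9: +7·2° lon, +9·1° lat → SW at lon 34°, lat -81°.
Subsquare v=21, v=21: +21·0.0833333° lon, +21·0.0416667° lat → SW at lon 35.75°, lat -80.125°.
latitude 80.1250° S, longitude 35.7500° E.

80.1250° S, 35.7500° E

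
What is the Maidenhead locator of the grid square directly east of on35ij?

ON35jj

Longitude subsquare i = 8; +1 → 9 = j.
The latitude characters are unchanged.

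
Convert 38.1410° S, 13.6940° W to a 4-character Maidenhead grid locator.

Offset from 180°W / 90°S: lon 166.31°, lat 51.86°.
Field: 166.31/20 → 8 → I, 51.86/10 → 5 → F; chars IF.
Square: 6.31/2 → 3, 1.86/1 → 1; chars 31.

IF31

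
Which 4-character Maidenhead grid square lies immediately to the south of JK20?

JJ29

Latitude square 0; −1 → -1, wraps to 9, carry into field.
Latitude field K = 10; −1 → 9 = J.
The longitude characters are unchanged.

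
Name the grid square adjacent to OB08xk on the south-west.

OB08wj

Longitude subsquare x = 23; −1 → 22 = w.
Latitude subsquare k = 10; −1 → 9 = j.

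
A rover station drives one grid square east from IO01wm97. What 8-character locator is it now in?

IO01xm07

Longitude extended square 9; +1 → 10, wraps to 0, carry into subsquare.
Longitude subsquare w = 22; +1 → 23 = x.
The latitude characters are unchanged.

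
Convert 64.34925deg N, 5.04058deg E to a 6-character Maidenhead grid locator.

JP24mi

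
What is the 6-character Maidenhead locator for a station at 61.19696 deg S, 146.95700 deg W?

BC68mt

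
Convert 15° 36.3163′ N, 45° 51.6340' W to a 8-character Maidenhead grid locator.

GK75bo65

Add 180° to longitude and 90° to latitude: 134.13943, 105.60527.
Field: lon ⌊134.13943/20⌋ = 6 → G; lat ⌊105.60527/10⌋ = 10 → K.
Square: lon ⌊14.13943/2⌋ = 7; lat ⌊5.60527/1⌋ = 5.
Subsquare: lon ⌊0.13943/0.0833333⌋ = 1 → b; lat ⌊0.60527/0.0416667⌋ = 14 → o.
Extended square: lon ⌊0.05610/0.00833333⌋ = 6; lat ⌊0.02194/0.00416667⌋ = 5.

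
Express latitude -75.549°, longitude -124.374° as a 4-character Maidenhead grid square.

CB74

Add 180° to longitude and 90° to latitude: 55.63, 14.45.
Field: 55.63/20 → 2 → C, 14.45/10 → 1 → B; chars CB.
Square: 15.63/2 → 7, 4.45/1 → 4; chars 74.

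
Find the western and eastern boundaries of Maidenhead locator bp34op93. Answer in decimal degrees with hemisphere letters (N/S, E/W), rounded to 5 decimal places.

Field B=1, P=15: +1·20° lon, +15·10° lat → SW at lon -160°, lat 60°.
Square 3, 4: +3·2° lon, +4·1° lat → SW at lon -154°, lat 64°.
Subsquare o=14, p=15: +14·0.0833333° lon, +15·0.0416667° lat → SW at lon -152.833°, lat 64.625°.
Extended square 9, 3: +9·0.00833333° lon, +3·0.00416667° lat → SW at lon -152.758°, lat 64.6375°.
Cell spans 0.00833333° lon × 0.00416667° lat.
west 152.75833° W, east 152.75000° W.

152.75833° W, 152.75000° W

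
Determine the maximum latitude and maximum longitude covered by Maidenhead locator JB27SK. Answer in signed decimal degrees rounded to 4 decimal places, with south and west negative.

Field J=9, B=1: +9·20° lon, +1·10° lat → SW at lon 0°, lat -80°.
Square 2, 7: +2·2° lon, +7·1° lat → SW at lon 4°, lat -73°.
Subsquare s=18, k=10: +18·0.0833333° lon, +10·0.0416667° lat → SW at lon 5.5°, lat -72.5833°.
Cell spans 0.0833333° lon × 0.0416667° lat. NE corner is SW corner plus one full cell.
latitude -72.5417, longitude 5.5833.

-72.5417, 5.5833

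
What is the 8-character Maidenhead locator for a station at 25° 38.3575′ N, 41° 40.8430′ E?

LL05up13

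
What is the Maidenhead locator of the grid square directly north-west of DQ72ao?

Longitude subsquare a = 0; −1 → -1, wraps to 23 = x, carry into square.
Longitude square 7; −1 → 6.
Latitude subsquare o = 14; +1 → 15 = p.

DQ62xp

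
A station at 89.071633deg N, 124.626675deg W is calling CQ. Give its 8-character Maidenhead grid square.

Shift to the Maidenhead origin (180°W, 90°S): lon 55.37332, lat 179.07163.
Field (20°×10°, letters A–R): 55.37332/20 → 2 → C, 179.07163/10 → 17 → R; chars CR.
Square (2°×1°, digits 0–9): 15.37332/2 → 7, 9.07163/1 → 9; chars 79.
Subsquare (5′×2.5′, letters a–x): 1.37332/0.0833333 → 16 → q, 0.07163/0.0416667 → 1 → b; chars qb.
Extended square (30″×15″, digits 0–9): 0.03999/0.00833333 → 4, 0.02997/0.00416667 → 7; chars 47.

CR79qb47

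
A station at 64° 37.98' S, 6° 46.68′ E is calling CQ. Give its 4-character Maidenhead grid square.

Shift to the Maidenhead origin (180°W, 90°S): lon 186.78, lat 25.37.
Field: lon ⌊186.78/20⌋ = 9 → J; lat ⌊25.37/10⌋ = 2 → C.
Square: lon ⌊6.78/2⌋ = 3; lat ⌊5.37/1⌋ = 5.

JC35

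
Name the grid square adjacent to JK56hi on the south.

JK56hh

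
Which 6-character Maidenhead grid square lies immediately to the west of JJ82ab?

JJ72xb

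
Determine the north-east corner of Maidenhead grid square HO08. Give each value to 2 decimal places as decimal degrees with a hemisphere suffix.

Field H=7, O=14: +7·20° lon, +14·10° lat → SW at lon -40°, lat 50°.
Square 0, 8: +0·2° lon, +8·1° lat → SW at lon -40°, lat 58°.
Cell spans 2° lon × 1° lat. NE corner is SW corner plus one full cell.
latitude 59.00° N, longitude 38.00° W.

59.00° N, 38.00° W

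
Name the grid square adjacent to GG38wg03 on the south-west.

Longitude extended square 0; −1 → -1, wraps to 9, carry into subsquare.
Longitude subsquare w = 22; −1 → 21 = v.
Latitude extended square 3; −1 → 2.

GG38vg92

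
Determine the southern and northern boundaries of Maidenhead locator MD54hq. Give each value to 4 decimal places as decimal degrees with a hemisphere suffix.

55.3333° S, 55.2917° S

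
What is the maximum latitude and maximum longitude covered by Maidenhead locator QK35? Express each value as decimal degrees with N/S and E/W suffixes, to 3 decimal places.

Field Q=16, K=10: +16·20° lon, +10·10° lat → SW at lon 140°, lat 10°.
Square 3, 5: +3·2° lon, +5·1° lat → SW at lon 146°, lat 15°.
Cell spans 2° lon × 1° lat. NE corner is SW corner plus one full cell.
latitude 16.000° N, longitude 148.000° E.

16.000° N, 148.000° E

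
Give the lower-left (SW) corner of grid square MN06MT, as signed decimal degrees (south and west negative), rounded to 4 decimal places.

46.7917, 61.0000

Field M=12, N=13: +12·20° lon, +13·10° lat → SW at lon 60°, lat 40°.
Square 0, 6: +0·2° lon, +6·1° lat → SW at lon 60°, lat 46°.
Subsquare m=12, t=19: +12·0.0833333° lon, +19·0.0416667° lat → SW at lon 61°, lat 46.7917°.
latitude 46.7917, longitude 61.0000.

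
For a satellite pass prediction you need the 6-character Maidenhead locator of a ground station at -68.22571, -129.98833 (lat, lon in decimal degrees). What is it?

Add 180° to longitude and 90° to latitude: 50.0117, 21.7743.
Field (20°×10°, letters A–R): lon ⌊50.0117/20⌋ = 2 → C; lat ⌊21.7743/10⌋ = 2 → C.
Square (2°×1°, digits 0–9): lon ⌊10.0117/2⌋ = 5; lat ⌊1.7743/1⌋ = 1.
Subsquare (5′×2.5′, letters a–x): lon ⌊0.0117/0.0833333⌋ = 0 → a; lat ⌊0.7743/0.0416667⌋ = 18 → s.

CC51as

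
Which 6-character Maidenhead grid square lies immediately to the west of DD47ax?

DD37xx

Longitude subsquare a = 0; −1 → -1, wraps to 23 = x, carry into square.
Longitude square 4; −1 → 3.
The latitude characters are unchanged.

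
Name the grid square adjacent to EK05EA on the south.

Latitude subsquare a = 0; −1 → -1, wraps to 23 = x, carry into square.
Latitude square 5; −1 → 4.
The longitude characters are unchanged.

EK04ex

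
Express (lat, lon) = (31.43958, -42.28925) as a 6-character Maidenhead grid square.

GM81uk

Add 180° to longitude and 90° to latitude: 137.7107, 121.4396.
Field: 137.7107/20 → 6 → G, 121.4396/10 → 12 → M; chars GM.
Square: 17.7107/2 → 8, 1.4396/1 → 1; chars 81.
Subsquare: 1.7107/0.0833333 → 20 → u, 0.4396/0.0416667 → 10 → k; chars uk.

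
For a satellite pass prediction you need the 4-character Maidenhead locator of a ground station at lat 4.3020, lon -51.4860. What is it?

GJ44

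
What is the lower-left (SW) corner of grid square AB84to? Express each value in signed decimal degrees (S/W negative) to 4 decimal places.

Field A=0, B=1: +0·20° lon, +1·10° lat → SW at lon -180°, lat -80°.
Square 8, 4: +8·2° lon, +4·1° lat → SW at lon -164°, lat -76°.
Subsquare t=19, o=14: +19·0.0833333° lon, +14·0.0416667° lat → SW at lon -162.417°, lat -75.4167°.
latitude -75.4167, longitude -162.4167.

-75.4167, -162.4167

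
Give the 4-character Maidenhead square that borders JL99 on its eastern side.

KL09

Longitude square 9; +1 → 10, wraps to 0, carry into field.
Longitude field J = 9; +1 → 10 = K.
The latitude characters are unchanged.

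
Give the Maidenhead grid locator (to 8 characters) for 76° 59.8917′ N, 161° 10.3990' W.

Add 180° to longitude and 90° to latitude: 18.82668, 166.99820.
Field: lon ⌊18.82668/20⌋ = 0 → A; lat ⌊166.99820/10⌋ = 16 → Q.
Square: lon ⌊18.82668/2⌋ = 9; lat ⌊6.99820/1⌋ = 6.
Subsquare: lon ⌊0.82668/0.0833333⌋ = 9 → j; lat ⌊0.99820/0.0416667⌋ = 23 → x.
Extended square: lon ⌊0.07668/0.00833333⌋ = 9; lat ⌊0.03986/0.00416667⌋ = 9.

AQ96jx99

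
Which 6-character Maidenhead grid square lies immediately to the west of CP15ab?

Longitude subsquare a = 0; −1 → -1, wraps to 23 = x, carry into square.
Longitude square 1; −1 → 0.
The latitude characters are unchanged.

CP05xb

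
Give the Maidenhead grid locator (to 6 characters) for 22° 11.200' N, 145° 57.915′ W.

BL72ae

Shift to the Maidenhead origin (180°W, 90°S): lon 34.0348, lat 112.1867.
Field: 34.0348/20 → 1 → B, 112.1867/10 → 11 → L; chars BL.
Square: 14.0348/2 → 7, 2.1867/1 → 2; chars 72.
Subsquare: 0.0348/0.0833333 → 0 → a, 0.1867/0.0416667 → 4 → e; chars ae.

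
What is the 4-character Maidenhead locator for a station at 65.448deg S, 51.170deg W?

GC44

Add 180° to longitude and 90° to latitude: 128.83, 24.55.
Field: 128.83/20 → 6 → G, 24.55/10 → 2 → C; chars GC.
Square: 8.83/2 → 4, 4.55/1 → 4; chars 44.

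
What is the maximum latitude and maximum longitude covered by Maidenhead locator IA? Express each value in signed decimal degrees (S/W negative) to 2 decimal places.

Field I=8, A=0: +8·20° lon, +0·10° lat → SW at lon -20°, lat -90°.
Cell spans 20° lon × 10° lat. NE corner is SW corner plus one full cell.
latitude -80.00, longitude 0.00.

-80.00, 0.00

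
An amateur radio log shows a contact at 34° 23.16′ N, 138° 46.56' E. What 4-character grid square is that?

Shift to the Maidenhead origin (180°W, 90°S): lon 318.78, lat 124.39.
Field: 318.78/20 → 15 → P, 124.39/10 → 12 → M; chars PM.
Square: 18.78/2 → 9, 4.39/1 → 4; chars 94.

PM94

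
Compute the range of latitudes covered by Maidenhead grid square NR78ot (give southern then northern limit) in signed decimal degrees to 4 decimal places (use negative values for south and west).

Field N=13, R=17: +13·20° lon, +17·10° lat → SW at lon 80°, lat 80°.
Square 7, 8: +7·2° lon, +8·1° lat → SW at lon 94°, lat 88°.
Subsquare o=14, t=19: +14·0.0833333° lon, +19·0.0416667° lat → SW at lon 95.1667°, lat 88.7917°.
Cell spans 0.0833333° lon × 0.0416667° lat.
south 88.7917, north 88.8333.

88.7917, 88.8333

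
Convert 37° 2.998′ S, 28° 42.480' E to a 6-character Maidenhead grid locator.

KF42iw

Offset from 180°W / 90°S: lon 208.7080°, lat 52.9500°.
Field: 208.7080/20 → 10 → K, 52.9500/10 → 5 → F; chars KF.
Square: 8.7080/2 → 4, 2.9500/1 → 2; chars 42.
Subsquare: 0.7080/0.0833333 → 8 → i, 0.9500/0.0416667 → 22 → w; chars iw.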